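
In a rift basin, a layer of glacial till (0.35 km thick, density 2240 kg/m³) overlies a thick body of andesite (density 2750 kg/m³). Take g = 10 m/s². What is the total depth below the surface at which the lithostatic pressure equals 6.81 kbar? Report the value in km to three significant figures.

24.8 km

Pressure at base of upper layers: 2240×10×350 = 7.840×10^6 Pa = 0.07840 kbar
Remaining pressure to be supplied by andesite: 6.810×10^8 − 7.840×10^6 = 6.732×10^8 Pa
Additional depth in andesite = 6.732×10^8 Pa / (2750 kg/m³ × 10 m/s²) = 24479 m
Total depth = 350 m + 24479 m = 24829 m
= 24.829 km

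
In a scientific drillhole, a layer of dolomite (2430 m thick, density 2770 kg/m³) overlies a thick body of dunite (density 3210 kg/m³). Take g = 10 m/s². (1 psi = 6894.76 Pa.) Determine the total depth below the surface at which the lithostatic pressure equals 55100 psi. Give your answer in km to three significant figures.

Pressure at base of upper layers: 2770×10×2430 = 6.731×10^7 Pa = 9763 psi
Remaining pressure to be supplied by dunite: 3.799×10^8 − 6.731×10^7 = 3.126×10^8 Pa
Additional depth in dunite = 3.126×10^8 Pa / (3210 kg/m³ × 10 m/s²) = 9738.0 m
Total depth = 2430 m + 9738.0 m = 12168 m
= 12.168 km

12.2 km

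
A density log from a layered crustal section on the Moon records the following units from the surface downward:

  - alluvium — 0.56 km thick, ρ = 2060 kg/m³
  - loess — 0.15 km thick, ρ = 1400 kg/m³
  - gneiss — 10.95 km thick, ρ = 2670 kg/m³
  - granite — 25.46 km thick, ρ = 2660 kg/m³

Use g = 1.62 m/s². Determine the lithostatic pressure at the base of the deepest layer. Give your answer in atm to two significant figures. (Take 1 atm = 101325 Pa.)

alluvium: 2060 kg/m³ × 1.62 m/s² × 560 m = 1.869×10^6 Pa = 18.44 atm
loess: 1400 kg/m³ × 1.62 m/s² × 150 m = 3.402×10^5 Pa = 3.358 atm
gneiss: 2670 kg/m³ × 1.62 m/s² × 10950 m = 4.736×10^7 Pa = 467.4 atm
granite: 2660 kg/m³ × 1.62 m/s² × 25460 m = 1.097×10^8 Pa = 1083 atm
Total = 18.44 + 3.358 + 467.4 + 1083 = 1572.0 atm

1600 atm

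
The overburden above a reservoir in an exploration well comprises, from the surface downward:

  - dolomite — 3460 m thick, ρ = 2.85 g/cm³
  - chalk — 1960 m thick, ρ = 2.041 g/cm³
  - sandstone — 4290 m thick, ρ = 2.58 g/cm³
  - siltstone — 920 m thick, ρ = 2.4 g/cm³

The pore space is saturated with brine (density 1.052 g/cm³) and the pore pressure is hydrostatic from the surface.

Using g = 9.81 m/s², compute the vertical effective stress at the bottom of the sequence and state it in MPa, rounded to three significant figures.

157 MPa

Overburden (lithostatic) stress σ_v:
dolomite: 2850 kg/m³ × 9.81 m/s² × 3460 m = 9.674×10^7 Pa = 96.74 MPa
chalk: 2041 kg/m³ × 9.81 m/s² × 1960 m = 3.924×10^7 Pa = 39.24 MPa
sandstone: 2580 kg/m³ × 9.81 m/s² × 4290 m = 1.086×10^8 Pa = 108.6 MPa
siltstone: 2400 kg/m³ × 9.81 m/s² × 920 m = 2.166×10^7 Pa = 21.66 MPa
Total = 96.74 + 39.24 + 108.6 + 21.66 = 266.22 MPa
Pore pressure P_p = 1052 kg/m³ × 9.81 m/s² × 10630 m = 1.097×10^8 Pa = 109.7 MPa
Effective stress σ' = σ_v − P_p = 266.2 − 109.7 = 156.52 MPa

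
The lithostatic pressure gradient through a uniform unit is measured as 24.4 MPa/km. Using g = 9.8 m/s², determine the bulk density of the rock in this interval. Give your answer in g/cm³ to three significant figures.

ρ = (dP/dz)/g = 24.4 MPa/km / 9.8 m/s² = 24400 Pa/m / 9.8 m/s² = 2489.8 kg/m³
= 2.490 g/cm³

2.49 g/cm³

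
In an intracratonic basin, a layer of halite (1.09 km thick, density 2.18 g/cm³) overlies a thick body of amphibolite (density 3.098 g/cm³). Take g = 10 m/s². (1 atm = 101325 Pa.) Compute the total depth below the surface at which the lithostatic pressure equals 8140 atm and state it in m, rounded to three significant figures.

26900 m

Pressure at base of upper layers: 2180×10×1090 = 2.376×10^7 Pa = 234.5 atm
Remaining pressure to be supplied by amphibolite: 8.248×10^8 − 2.376×10^7 = 8.010×10^8 Pa
Additional depth in amphibolite = 8.010×10^8 Pa / (3098 kg/m³ × 10 m/s²) = 25856 m
Total depth = 1090 m + 25856 m = 26946 m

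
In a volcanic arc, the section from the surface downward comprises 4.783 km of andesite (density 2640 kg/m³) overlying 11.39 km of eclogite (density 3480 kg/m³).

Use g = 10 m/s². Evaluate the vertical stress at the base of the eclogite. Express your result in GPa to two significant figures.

0.52 GPa

andesite: 2640 kg/m³ × 10 m/s² × 4783 m = 1.263×10^8 Pa = 0.1263 GPa
eclogite: 3480 kg/m³ × 10 m/s² × 11390 m = 3.964×10^8 Pa = 0.3964 GPa
Total = 0.1263 + 0.3964 = 0.52264 GPa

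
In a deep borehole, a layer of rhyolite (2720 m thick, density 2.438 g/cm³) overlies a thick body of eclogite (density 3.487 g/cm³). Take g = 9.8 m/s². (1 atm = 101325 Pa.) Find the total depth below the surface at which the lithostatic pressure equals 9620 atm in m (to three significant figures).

29300 m

Pressure at base of upper layers: 2438×9.8×2720 = 6.499×10^7 Pa = 641.4 atm
Remaining pressure to be supplied by eclogite: 9.747×10^8 − 6.499×10^7 = 9.098×10^8 Pa
Additional depth in eclogite = 9.098×10^8 Pa / (3487 kg/m³ × 9.8 m/s²) = 26622 m
Total depth = 2720 m + 26622 m = 29342 m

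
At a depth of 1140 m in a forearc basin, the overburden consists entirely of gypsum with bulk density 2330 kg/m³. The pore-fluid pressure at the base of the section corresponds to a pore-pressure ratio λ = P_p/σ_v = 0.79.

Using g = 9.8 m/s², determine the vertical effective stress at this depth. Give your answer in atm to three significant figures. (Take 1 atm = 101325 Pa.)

53.9 atm

Overburden (lithostatic) stress σ_v:
gypsum: 2330 kg/m³ × 9.8 m/s² × 1140 m = 2.603×10^7 Pa = 26.03 MPa
Pore pressure P_p = λ·σ_v = 0.79 × 26.03 MPa = 20.56 MPa
Effective stress σ' = σ_v − P_p = 26.03 − 20.56 = 5.4665 MPa = 53.950 atm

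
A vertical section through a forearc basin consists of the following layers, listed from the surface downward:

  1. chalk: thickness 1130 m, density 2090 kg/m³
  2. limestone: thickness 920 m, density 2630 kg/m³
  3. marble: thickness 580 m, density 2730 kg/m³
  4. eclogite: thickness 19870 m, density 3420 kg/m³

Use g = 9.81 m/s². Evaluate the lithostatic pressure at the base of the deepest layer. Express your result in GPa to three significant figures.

chalk: 2090 kg/m³ × 9.81 m/s² × 1130 m = 2.317×10^7 Pa = 0.02317 GPa
limestone: 2630 kg/m³ × 9.81 m/s² × 920 m = 2.374×10^7 Pa = 0.02374 GPa
marble: 2730 kg/m³ × 9.81 m/s² × 580 m = 1.553×10^7 Pa = 0.01553 GPa
eclogite: 3420 kg/m³ × 9.81 m/s² × 19870 m = 6.666×10^8 Pa = 0.6666 GPa
Total = 0.02317 + 0.02374 + 0.01553 + 0.6666 = 0.72908 GPa

0.729 GPa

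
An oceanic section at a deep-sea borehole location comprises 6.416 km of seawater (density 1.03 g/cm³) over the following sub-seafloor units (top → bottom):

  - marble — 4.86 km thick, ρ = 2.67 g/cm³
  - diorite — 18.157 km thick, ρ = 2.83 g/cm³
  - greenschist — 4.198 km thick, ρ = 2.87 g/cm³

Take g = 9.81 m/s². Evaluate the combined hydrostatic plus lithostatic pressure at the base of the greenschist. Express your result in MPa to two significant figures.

810 MPa

seawater: 1030 kg/m³ × 9.81 m/s² × 6416 m = 6.483×10^7 Pa = 64.83 MPa
marble: 2670 kg/m³ × 9.81 m/s² × 4860 m = 1.273×10^8 Pa = 127.3 MPa
diorite: 2830 kg/m³ × 9.81 m/s² × 18157 m = 5.041×10^8 Pa = 504.1 MPa
greenschist: 2870 kg/m³ × 9.81 m/s² × 4198 m = 1.182×10^8 Pa = 118.2 MPa
Total = 64.83 + 127.3 + 504.1 + 118.2 = 814.40 MPa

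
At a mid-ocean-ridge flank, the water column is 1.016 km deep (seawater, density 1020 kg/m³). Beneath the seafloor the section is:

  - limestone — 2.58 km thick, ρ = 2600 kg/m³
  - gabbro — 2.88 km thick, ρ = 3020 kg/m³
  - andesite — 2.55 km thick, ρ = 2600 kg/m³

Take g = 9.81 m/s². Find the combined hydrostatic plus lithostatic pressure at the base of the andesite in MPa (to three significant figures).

226 MPa

seawater: 1020 kg/m³ × 9.81 m/s² × 1016 m = 1.017×10^7 Pa = 10.17 MPa
limestone: 2600 kg/m³ × 9.81 m/s² × 2580 m = 6.581×10^7 Pa = 65.81 MPa
gabbro: 3020 kg/m³ × 9.81 m/s² × 2880 m = 8.532×10^7 Pa = 85.32 MPa
andesite: 2600 kg/m³ × 9.81 m/s² × 2550 m = 6.504×10^7 Pa = 65.04 MPa
Total = 10.17 + 65.81 + 85.32 + 65.04 = 226.34 MPa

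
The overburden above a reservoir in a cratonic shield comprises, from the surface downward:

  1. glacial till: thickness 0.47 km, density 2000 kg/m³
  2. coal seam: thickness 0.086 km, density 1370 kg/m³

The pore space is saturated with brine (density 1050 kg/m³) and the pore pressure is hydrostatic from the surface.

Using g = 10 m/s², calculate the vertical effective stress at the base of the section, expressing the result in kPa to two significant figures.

Overburden (lithostatic) stress σ_v:
glacial till: 2000 kg/m³ × 10 m/s² × 470 m = 9.400×10^6 Pa = 9.400 MPa
coal seam: 1370 kg/m³ × 10 m/s² × 86 m = 1.178×10^6 Pa = 1.178 MPa
Total = 9.400 + 1.178 = 10.578 MPa
Pore pressure P_p = 1050 kg/m³ × 10 m/s² × 556 m = 5.838×10^6 Pa = 5.838 MPa
Effective stress σ' = σ_v − P_p = 10.58 − 5.838 = 4.7402 MPa = 4740.2 kPa

4700 kPa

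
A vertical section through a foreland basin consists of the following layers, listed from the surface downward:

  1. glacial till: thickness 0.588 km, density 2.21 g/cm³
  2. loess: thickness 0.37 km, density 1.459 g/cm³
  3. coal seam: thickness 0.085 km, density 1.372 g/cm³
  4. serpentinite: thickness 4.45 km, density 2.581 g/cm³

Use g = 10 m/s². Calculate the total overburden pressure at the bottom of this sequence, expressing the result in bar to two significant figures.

1300 bar

glacial till: 2210 kg/m³ × 10 m/s² × 588 m = 1.299×10^7 Pa = 129.9 bar
loess: 1459 kg/m³ × 10 m/s² × 370 m = 5.398×10^6 Pa = 53.98 bar
coal seam: 1372 kg/m³ × 10 m/s² × 85 m = 1.166×10^6 Pa = 11.66 bar
serpentinite: 2581 kg/m³ × 10 m/s² × 4450 m = 1.149×10^8 Pa = 1149 bar
Total = 129.9 + 53.98 + 11.66 + 1149 = 1344.1 bar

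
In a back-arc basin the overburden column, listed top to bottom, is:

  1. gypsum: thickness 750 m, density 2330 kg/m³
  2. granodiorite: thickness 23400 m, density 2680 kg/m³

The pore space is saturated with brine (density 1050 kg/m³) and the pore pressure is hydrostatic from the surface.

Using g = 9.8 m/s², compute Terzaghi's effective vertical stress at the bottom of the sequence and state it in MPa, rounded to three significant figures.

Overburden (lithostatic) stress σ_v:
gypsum: 2330 kg/m³ × 9.8 m/s² × 750 m = 1.713×10^7 Pa = 17.13 MPa
granodiorite: 2680 kg/m³ × 9.8 m/s² × 23400 m = 6.146×10^8 Pa = 614.6 MPa
Total = 17.13 + 614.6 = 631.70 MPa
Pore pressure P_p = 1050 kg/m³ × 9.8 m/s² × 24150 m = 2.485×10^8 Pa = 248.5 MPa
Effective stress σ' = σ_v − P_p = 631.7 − 248.5 = 383.20 MPa

383 MPa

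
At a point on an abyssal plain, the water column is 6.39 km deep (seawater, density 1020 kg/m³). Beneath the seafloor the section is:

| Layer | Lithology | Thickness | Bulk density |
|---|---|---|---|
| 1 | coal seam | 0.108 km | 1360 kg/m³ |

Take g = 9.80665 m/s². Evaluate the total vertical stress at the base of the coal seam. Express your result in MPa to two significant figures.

seawater: 1020 kg/m³ × 9.80665 m/s² × 6390 m = 6.392×10^7 Pa = 63.92 MPa
coal seam: 1360 kg/m³ × 9.80665 m/s² × 108 m = 1.440×10^6 Pa = 1.440 MPa
Total = 63.92 + 1.440 = 65.358 MPa

65 MPa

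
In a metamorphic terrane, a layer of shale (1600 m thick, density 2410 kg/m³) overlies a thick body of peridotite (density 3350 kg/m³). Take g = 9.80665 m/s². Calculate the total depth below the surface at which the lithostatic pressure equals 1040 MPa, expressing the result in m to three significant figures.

Pressure at base of upper layers: 2410×9.80665×1600 = 3.781×10^7 Pa = 37.81 MPa
Remaining pressure to be supplied by peridotite: 1.040×10^9 − 3.781×10^7 = 1.002×10^9 Pa
Additional depth in peridotite = 1.002×10^9 Pa / (3350 kg/m³ × 9.80665 m/s²) = 30506 m
Total depth = 1600 m + 30506 m = 32106 m

32100 m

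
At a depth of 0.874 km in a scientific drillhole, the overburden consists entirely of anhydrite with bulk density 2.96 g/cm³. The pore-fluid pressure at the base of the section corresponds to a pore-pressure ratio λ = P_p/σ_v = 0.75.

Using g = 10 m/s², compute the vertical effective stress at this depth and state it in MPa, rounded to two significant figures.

Overburden (lithostatic) stress σ_v:
anhydrite: 2960 kg/m³ × 10 m/s² × 874 m = 2.587×10^7 Pa = 25.87 MPa
Pore pressure P_p = λ·σ_v = 0.75 × 25.87 MPa = 19.40 MPa
Effective stress σ' = σ_v − P_p = 25.87 − 19.40 = 6.4676 MPa

6.5 MPa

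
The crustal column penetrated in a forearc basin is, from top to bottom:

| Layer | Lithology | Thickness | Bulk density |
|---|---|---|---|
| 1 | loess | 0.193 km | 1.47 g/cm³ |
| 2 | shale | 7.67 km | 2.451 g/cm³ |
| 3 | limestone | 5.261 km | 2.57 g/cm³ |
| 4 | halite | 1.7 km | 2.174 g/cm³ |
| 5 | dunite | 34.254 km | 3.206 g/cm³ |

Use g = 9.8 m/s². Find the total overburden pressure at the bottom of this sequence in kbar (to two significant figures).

loess: 1470 kg/m³ × 9.8 m/s² × 193 m = 2.780×10^6 Pa = 0.02780 kbar
shale: 2451 kg/m³ × 9.8 m/s² × 7670 m = 1.842×10^8 Pa = 1.842 kbar
limestone: 2570 kg/m³ × 9.8 m/s² × 5261 m = 1.325×10^8 Pa = 1.325 kbar
halite: 2174 kg/m³ × 9.8 m/s² × 1700 m = 3.622×10^7 Pa = 0.3622 kbar
dunite: 3206 kg/m³ × 9.8 m/s² × 34254 m = 1.076×10^9 Pa = 10.76 kbar
Total = 0.02780 + 1.842 + 1.325 + 0.3622 + 10.76 = 14.320 kbar

14 kbar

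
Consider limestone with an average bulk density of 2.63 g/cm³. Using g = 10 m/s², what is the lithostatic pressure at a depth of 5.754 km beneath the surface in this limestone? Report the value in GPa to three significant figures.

limestone: 2630 kg/m³ × 10 m/s² × 5754 m = 1.513×10^8 Pa = 0.1513 GPa

0.151 GPa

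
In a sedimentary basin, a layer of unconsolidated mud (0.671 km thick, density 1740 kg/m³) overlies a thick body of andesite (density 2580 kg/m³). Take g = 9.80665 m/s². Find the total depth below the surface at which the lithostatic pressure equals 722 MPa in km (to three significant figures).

Pressure at base of upper layers: 1740×9.80665×671 = 1.145×10^7 Pa = 11.45 MPa
Remaining pressure to be supplied by andesite: 7.220×10^8 − 1.145×10^7 = 7.106×10^8 Pa
Additional depth in andesite = 7.106×10^8 Pa / (2580 kg/m³ × 9.80665 m/s²) = 28084 m
Total depth = 671 m + 28084 m = 28755 m
= 28.755 km

28.8 km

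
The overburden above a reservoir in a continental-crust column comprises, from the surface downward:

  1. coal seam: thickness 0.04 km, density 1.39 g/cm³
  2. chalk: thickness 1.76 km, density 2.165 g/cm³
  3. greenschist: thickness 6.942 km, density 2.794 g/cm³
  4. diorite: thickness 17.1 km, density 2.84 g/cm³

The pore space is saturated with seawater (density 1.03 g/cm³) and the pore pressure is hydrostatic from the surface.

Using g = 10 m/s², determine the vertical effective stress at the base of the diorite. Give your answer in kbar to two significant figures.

Overburden (lithostatic) stress σ_v:
coal seam: 1390 kg/m³ × 10 m/s² × 40 m = 5.560×10^5 Pa = 0.5560 MPa
chalk: 2165 kg/m³ × 10 m/s² × 1760 m = 3.810×10^7 Pa = 38.10 MPa
greenschist: 2794 kg/m³ × 10 m/s² × 6942 m = 1.940×10^8 Pa = 194.0 MPa
diorite: 2840 kg/m³ × 10 m/s² × 17100 m = 4.856×10^8 Pa = 485.6 MPa
Total = 0.5560 + 38.10 + 194.0 + 485.6 = 718.26 MPa
Pore pressure P_p = 1030 kg/m³ × 10 m/s² × 25842 m = 2.662×10^8 Pa = 266.2 MPa
Effective stress σ' = σ_v − P_p = 718.3 − 266.2 = 452.09 MPa = 4.5209 kbar

4.5 kbar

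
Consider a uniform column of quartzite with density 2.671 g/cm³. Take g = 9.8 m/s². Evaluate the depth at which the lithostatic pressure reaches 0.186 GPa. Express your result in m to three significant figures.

h = P/(ρg) = 0.186 GPa / (2671 kg/m³ × 9.8 m/s²) = 1.860×10^8 Pa / 26176 Pa/m = 7105.8 m

7110 m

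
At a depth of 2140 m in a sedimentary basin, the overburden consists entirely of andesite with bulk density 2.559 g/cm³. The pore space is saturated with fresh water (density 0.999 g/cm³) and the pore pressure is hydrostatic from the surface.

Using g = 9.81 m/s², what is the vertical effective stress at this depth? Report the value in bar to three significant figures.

327 bar

Overburden (lithostatic) stress σ_v:
andesite: 2559 kg/m³ × 9.81 m/s² × 2140 m = 5.372×10^7 Pa = 53.72 MPa
Pore pressure P_p = 999 kg/m³ × 9.81 m/s² × 2140 m = 2.097×10^7 Pa = 20.97 MPa
Effective stress σ' = σ_v − P_p = 53.72 − 20.97 = 32.750 MPa = 327.50 bar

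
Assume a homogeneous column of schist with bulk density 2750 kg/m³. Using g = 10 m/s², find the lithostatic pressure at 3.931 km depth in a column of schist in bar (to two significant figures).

schist: 2750 kg/m³ × 10 m/s² × 3931 m = 1.081×10^8 Pa = 1081 bar

1100 bar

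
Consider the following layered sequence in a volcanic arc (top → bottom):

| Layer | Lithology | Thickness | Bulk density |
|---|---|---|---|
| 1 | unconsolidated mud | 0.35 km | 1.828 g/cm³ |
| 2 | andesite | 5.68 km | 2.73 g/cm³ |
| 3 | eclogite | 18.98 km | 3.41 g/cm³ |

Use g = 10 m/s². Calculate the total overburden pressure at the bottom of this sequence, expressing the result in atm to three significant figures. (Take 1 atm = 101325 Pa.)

unconsolidated mud: 1828 kg/m³ × 10 m/s² × 350 m = 6.398×10^6 Pa = 63.14 atm
andesite: 2730 kg/m³ × 10 m/s² × 5680 m = 1.551×10^8 Pa = 1530 atm
eclogite: 3410 kg/m³ × 10 m/s² × 18980 m = 6.472×10^8 Pa = 6388 atm
Total = 63.14 + 1530 + 6388 = 7981.1 atm

7980 atm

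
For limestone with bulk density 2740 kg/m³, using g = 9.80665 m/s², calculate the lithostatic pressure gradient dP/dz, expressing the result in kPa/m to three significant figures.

26.9 kPa/m

dP/dz = ρg = 2740 kg/m³ × 9.80665 m/s² = 26870 Pa/m
= 26870 Pa/m × (1 kPa/m / 1000.0 Pa/m) = 26.870 kPa/m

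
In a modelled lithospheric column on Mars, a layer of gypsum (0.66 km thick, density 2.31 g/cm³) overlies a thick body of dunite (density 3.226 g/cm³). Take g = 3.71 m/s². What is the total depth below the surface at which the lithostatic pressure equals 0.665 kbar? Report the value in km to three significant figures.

Pressure at base of upper layers: 2310×3.71×660 = 5.656×10^6 Pa = 0.05656 kbar
Remaining pressure to be supplied by dunite: 6.650×10^7 − 5.656×10^6 = 6.084×10^7 Pa
Additional depth in dunite = 6.084×10^7 Pa / (3226 kg/m³ × 3.71 m/s²) = 5083.7 m
Total depth = 660 m + 5083.7 m = 5743.7 m
= 5.7437 km

5.74 km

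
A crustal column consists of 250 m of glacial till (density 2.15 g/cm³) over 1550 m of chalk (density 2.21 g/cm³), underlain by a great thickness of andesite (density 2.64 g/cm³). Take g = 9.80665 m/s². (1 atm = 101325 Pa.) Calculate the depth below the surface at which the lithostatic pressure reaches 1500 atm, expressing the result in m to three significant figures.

Pressure at base of upper layers: 2150×9.80665×250 + 2210×9.80665×1550 = 3.886×10^7 Pa = 383.6 atm
Remaining pressure to be supplied by andesite: 1.520×10^8 − 3.886×10^7 = 1.131×10^8 Pa
Additional depth in andesite = 1.131×10^8 Pa / (2640 kg/m³ × 9.80665 m/s²) = 4369.5 m
Total depth = 1800 m + 4369.5 m = 6169.5 m

6170 m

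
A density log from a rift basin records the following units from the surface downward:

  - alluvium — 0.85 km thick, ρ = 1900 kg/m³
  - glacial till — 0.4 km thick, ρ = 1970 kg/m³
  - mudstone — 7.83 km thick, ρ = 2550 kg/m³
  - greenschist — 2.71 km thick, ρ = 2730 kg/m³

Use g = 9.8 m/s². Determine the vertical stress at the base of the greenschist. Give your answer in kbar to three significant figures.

2.92 kbar

alluvium: 1900 kg/m³ × 9.8 m/s² × 850 m = 1.583×10^7 Pa = 0.1583 kbar
glacial till: 1970 kg/m³ × 9.8 m/s² × 400 m = 7.722×10^6 Pa = 0.07722 kbar
mudstone: 2550 kg/m³ × 9.8 m/s² × 7830 m = 1.957×10^8 Pa = 1.957 kbar
greenschist: 2730 kg/m³ × 9.8 m/s² × 2710 m = 7.250×10^7 Pa = 0.7250 kbar
Total = 0.1583 + 0.07722 + 1.957 + 0.7250 = 2.9172 kbar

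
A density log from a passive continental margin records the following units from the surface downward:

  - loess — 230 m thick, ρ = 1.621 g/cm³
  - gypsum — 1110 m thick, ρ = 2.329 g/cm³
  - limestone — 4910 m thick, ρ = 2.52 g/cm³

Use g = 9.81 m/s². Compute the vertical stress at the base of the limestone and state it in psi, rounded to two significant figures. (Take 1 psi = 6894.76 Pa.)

22000 psi

loess: 1621 kg/m³ × 9.81 m/s² × 230 m = 3.657×10^6 Pa = 530.5 psi
gypsum: 2329 kg/m³ × 9.81 m/s² × 1110 m = 2.536×10^7 Pa = 3678 psi
limestone: 2520 kg/m³ × 9.81 m/s² × 4910 m = 1.214×10^8 Pa = 17605 psi
Total = 530.5 + 3678 + 17605 = 21814 psi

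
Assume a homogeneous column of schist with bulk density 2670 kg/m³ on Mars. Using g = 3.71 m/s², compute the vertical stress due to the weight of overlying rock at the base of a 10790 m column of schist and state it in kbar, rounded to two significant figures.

1.1 kbar

schist: 2670 kg/m³ × 3.71 m/s² × 10790 m = 1.069×10^8 Pa = 1.069 kbar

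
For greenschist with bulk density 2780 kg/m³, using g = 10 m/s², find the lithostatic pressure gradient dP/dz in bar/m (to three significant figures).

dP/dz = ρg = 2780 kg/m³ × 10 m/s² = 27800 Pa/m
= 27800 Pa/m × (1 bar/m / 1.0000×10^5 Pa/m) = 0.27800 bar/m

0.278 bar/m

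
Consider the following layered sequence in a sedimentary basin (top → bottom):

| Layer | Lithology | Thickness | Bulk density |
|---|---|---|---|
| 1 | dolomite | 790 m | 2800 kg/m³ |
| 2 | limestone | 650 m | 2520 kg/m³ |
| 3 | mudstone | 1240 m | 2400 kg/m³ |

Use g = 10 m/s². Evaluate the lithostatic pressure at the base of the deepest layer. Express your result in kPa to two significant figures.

68000 kPa

dolomite: 2800 kg/m³ × 10 m/s² × 790 m = 2.212×10^7 Pa = 22120 kPa
limestone: 2520 kg/m³ × 10 m/s² × 650 m = 1.638×10^7 Pa = 16380 kPa
mudstone: 2400 kg/m³ × 10 m/s² × 1240 m = 2.976×10^7 Pa = 29760 kPa
Total = 22120 + 16380 + 29760 = 68260 kPa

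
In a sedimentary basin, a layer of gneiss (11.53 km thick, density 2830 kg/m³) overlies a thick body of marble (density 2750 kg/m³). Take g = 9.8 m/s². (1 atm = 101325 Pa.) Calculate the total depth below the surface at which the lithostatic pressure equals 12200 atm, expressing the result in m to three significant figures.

45500 m

Pressure at base of upper layers: 2830×9.8×11530 = 3.198×10^8 Pa = 3156 atm
Remaining pressure to be supplied by marble: 1.236×10^9 − 3.198×10^8 = 9.164×10^8 Pa
Additional depth in marble = 9.164×10^8 Pa / (2750 kg/m³ × 9.8 m/s²) = 34003 m
Total depth = 11530 m + 34003 m = 45533 m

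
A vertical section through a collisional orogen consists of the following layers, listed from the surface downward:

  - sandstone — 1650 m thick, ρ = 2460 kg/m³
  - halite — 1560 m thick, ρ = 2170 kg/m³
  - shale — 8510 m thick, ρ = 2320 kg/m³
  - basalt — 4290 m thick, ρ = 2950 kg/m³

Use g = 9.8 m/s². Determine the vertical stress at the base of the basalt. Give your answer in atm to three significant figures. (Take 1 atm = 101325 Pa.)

sandstone: 2460 kg/m³ × 9.8 m/s² × 1650 m = 3.978×10^7 Pa = 392.6 atm
halite: 2170 kg/m³ × 9.8 m/s² × 1560 m = 3.317×10^7 Pa = 327.4 atm
shale: 2320 kg/m³ × 9.8 m/s² × 8510 m = 1.935×10^8 Pa = 1910 atm
basalt: 2950 kg/m³ × 9.8 m/s² × 4290 m = 1.240×10^8 Pa = 1224 atm
Total = 392.6 + 327.4 + 1910 + 1224 = 3853.5 atm

3850 atm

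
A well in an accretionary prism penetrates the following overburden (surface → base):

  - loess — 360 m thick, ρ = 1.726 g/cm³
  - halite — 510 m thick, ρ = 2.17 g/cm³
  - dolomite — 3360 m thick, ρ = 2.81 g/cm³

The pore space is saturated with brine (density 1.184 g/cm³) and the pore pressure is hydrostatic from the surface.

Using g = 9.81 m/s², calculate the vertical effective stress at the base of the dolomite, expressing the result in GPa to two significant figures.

Overburden (lithostatic) stress σ_v:
loess: 1726 kg/m³ × 9.81 m/s² × 360 m = 6.096×10^6 Pa = 6.096 MPa
halite: 2170 kg/m³ × 9.81 m/s² × 510 m = 1.086×10^7 Pa = 10.86 MPa
dolomite: 2810 kg/m³ × 9.81 m/s² × 3360 m = 9.262×10^7 Pa = 92.62 MPa
Total = 6.096 + 10.86 + 92.62 = 109.57 MPa
Pore pressure P_p = 1184 kg/m³ × 9.81 m/s² × 4230 m = 4.913×10^7 Pa = 49.13 MPa
Effective stress σ' = σ_v − P_p = 109.6 − 49.13 = 60.443 MPa = 0.060443 GPa

0.060 GPa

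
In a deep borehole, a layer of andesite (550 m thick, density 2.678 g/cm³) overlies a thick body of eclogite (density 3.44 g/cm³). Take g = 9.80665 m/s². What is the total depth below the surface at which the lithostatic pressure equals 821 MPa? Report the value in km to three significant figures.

24.5 km

Pressure at base of upper layers: 2678×9.80665×550 = 1.444×10^7 Pa = 14.44 MPa
Remaining pressure to be supplied by eclogite: 8.210×10^8 − 1.444×10^7 = 8.066×10^8 Pa
Additional depth in eclogite = 8.066×10^8 Pa / (3440 kg/m³ × 9.80665 m/s²) = 23909 m
Total depth = 550 m + 23909 m = 24459 m
= 24.459 km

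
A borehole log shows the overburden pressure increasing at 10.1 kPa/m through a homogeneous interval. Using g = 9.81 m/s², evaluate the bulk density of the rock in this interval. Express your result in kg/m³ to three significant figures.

ρ = (dP/dz)/g = 10.1 kPa/m / 9.81 m/s² = 10100 Pa/m / 9.81 m/s² = 1029.6 kg/m³

1030 kg/m³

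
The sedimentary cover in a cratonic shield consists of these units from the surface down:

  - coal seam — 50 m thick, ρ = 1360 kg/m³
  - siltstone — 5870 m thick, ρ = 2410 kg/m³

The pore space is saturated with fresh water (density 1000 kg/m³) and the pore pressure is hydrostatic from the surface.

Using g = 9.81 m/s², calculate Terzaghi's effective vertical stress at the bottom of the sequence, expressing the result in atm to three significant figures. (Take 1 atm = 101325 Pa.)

803 atm

Overburden (lithostatic) stress σ_v:
coal seam: 1360 kg/m³ × 9.81 m/s² × 50 m = 6.671×10^5 Pa = 0.6671 MPa
siltstone: 2410 kg/m³ × 9.81 m/s² × 5870 m = 1.388×10^8 Pa = 138.8 MPa
Total = 0.6671 + 138.8 = 139.45 MPa
Pore pressure P_p = 1000 kg/m³ × 9.81 m/s² × 5920 m = 5.808×10^7 Pa = 58.08 MPa
Effective stress σ' = σ_v − P_p = 139.4 − 58.08 = 81.371 MPa = 803.07 atm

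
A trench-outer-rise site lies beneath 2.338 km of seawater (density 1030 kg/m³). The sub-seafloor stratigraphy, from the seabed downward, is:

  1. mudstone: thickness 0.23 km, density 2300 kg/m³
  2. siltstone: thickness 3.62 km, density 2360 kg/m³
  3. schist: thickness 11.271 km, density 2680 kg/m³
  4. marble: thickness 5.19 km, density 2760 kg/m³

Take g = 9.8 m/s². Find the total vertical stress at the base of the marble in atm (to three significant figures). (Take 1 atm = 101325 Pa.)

5420 atm

seawater: 1030 kg/m³ × 9.8 m/s² × 2338 m = 2.360×10^7 Pa = 232.9 atm
mudstone: 2300 kg/m³ × 9.8 m/s² × 230 m = 5.184×10^6 Pa = 51.16 atm
siltstone: 2360 kg/m³ × 9.8 m/s² × 3620 m = 8.372×10^7 Pa = 826.3 atm
schist: 2680 kg/m³ × 9.8 m/s² × 11271 m = 2.960×10^8 Pa = 2922 atm
marble: 2760 kg/m³ × 9.8 m/s² × 5190 m = 1.404×10^8 Pa = 1385 atm
Total = 232.9 + 51.16 + 826.3 + 2922 + 1385 = 5417.3 atm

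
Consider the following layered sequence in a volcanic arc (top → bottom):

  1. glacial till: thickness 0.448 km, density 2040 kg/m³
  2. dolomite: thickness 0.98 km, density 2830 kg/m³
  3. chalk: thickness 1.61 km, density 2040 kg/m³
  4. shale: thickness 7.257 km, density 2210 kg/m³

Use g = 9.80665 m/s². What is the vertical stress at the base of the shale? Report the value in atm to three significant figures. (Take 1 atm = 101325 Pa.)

glacial till: 2040 kg/m³ × 9.80665 m/s² × 448 m = 8.962×10^6 Pa = 88.45 atm
dolomite: 2830 kg/m³ × 9.80665 m/s² × 980 m = 2.720×10^7 Pa = 268.4 atm
chalk: 2040 kg/m³ × 9.80665 m/s² × 1610 m = 3.221×10^7 Pa = 317.9 atm
shale: 2210 kg/m³ × 9.80665 m/s² × 7257 m = 1.573×10^8 Pa = 1552 atm
Total = 88.45 + 268.4 + 317.9 + 1552 = 2227.0 atm

2230 atm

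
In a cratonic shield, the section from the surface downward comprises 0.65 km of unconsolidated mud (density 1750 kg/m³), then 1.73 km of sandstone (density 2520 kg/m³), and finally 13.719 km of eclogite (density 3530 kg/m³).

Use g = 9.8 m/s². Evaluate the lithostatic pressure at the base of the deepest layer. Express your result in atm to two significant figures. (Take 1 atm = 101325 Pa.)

5200 atm

unconsolidated mud: 1750 kg/m³ × 9.8 m/s² × 650 m = 1.115×10^7 Pa = 110.0 atm
sandstone: 2520 kg/m³ × 9.8 m/s² × 1730 m = 4.272×10^7 Pa = 421.7 atm
eclogite: 3530 kg/m³ × 9.8 m/s² × 13719 m = 4.746×10^8 Pa = 4684 atm
Total = 110.0 + 421.7 + 4684 = 5215.6 atm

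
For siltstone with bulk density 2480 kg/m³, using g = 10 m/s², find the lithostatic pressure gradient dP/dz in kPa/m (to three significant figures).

dP/dz = ρg = 2480 kg/m³ × 10 m/s² = 24800 Pa/m
= 24800 Pa/m × (1 kPa/m / 1000.0 Pa/m) = 24.800 kPa/m

24.8 kPa/m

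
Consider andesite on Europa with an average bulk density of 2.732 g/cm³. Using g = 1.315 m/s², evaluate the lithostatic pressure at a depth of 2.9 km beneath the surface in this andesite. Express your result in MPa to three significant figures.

andesite: 2732 kg/m³ × 1.315 m/s² × 2900 m = 1.042×10^7 Pa = 10.42 MPa

10.4 MPa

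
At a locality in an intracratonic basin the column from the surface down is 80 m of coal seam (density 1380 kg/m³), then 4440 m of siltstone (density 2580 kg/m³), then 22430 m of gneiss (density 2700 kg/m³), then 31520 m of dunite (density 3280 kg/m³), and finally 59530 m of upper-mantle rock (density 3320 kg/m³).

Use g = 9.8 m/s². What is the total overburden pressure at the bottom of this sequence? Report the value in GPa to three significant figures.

coal seam: 1380 kg/m³ × 9.8 m/s² × 80 m = 1.082×10^6 Pa = 1.082×10^-3 GPa
siltstone: 2580 kg/m³ × 9.8 m/s² × 4440 m = 1.123×10^8 Pa = 0.1123 GPa
gneiss: 2700 kg/m³ × 9.8 m/s² × 22430 m = 5.935×10^8 Pa = 0.5935 GPa
dunite: 3280 kg/m³ × 9.8 m/s² × 31520 m = 1.013×10^9 Pa = 1.013 GPa
upper-mantle rock: 3320 kg/m³ × 9.8 m/s² × 59530 m = 1.937×10^9 Pa = 1.937 GPa
Total = 1.082×10^-3 + 0.1123 + 0.5935 + 1.013 + 1.937 = 3.6569 GPa

3.66 GPa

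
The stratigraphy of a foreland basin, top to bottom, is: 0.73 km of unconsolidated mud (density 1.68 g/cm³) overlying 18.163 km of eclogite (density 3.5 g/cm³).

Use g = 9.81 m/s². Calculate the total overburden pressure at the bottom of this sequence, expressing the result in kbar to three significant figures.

unconsolidated mud: 1680 kg/m³ × 9.81 m/s² × 730 m = 1.203×10^7 Pa = 0.1203 kbar
eclogite: 3500 kg/m³ × 9.81 m/s² × 18163 m = 6.236×10^8 Pa = 6.236 kbar
Total = 0.1203 + 6.236 = 6.3566 kbar

6.36 kbar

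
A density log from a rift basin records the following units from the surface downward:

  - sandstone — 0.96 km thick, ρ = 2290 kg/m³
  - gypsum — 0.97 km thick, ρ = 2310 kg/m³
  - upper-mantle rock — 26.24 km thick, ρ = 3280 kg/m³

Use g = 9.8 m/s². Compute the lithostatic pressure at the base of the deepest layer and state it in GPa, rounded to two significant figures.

0.89 GPa

sandstone: 2290 kg/m³ × 9.8 m/s² × 960 m = 2.154×10^7 Pa = 0.02154 GPa
gypsum: 2310 kg/m³ × 9.8 m/s² × 970 m = 2.196×10^7 Pa = 0.02196 GPa
upper-mantle rock: 3280 kg/m³ × 9.8 m/s² × 26240 m = 8.435×10^8 Pa = 0.8435 GPa
Total = 0.02154 + 0.02196 + 0.8435 = 0.88696 GPa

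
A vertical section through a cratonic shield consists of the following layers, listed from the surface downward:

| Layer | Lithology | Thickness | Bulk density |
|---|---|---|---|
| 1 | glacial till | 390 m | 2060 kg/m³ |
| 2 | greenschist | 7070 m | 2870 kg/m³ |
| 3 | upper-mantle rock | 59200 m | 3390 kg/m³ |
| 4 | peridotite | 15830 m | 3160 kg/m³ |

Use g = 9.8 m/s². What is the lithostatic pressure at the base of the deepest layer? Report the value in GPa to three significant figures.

2.66 GPa

glacial till: 2060 kg/m³ × 9.8 m/s² × 390 m = 7.873×10^6 Pa = 7.873×10^-3 GPa
greenschist: 2870 kg/m³ × 9.8 m/s² × 7070 m = 1.989×10^8 Pa = 0.1989 GPa
upper-mantle rock: 3390 kg/m³ × 9.8 m/s² × 59200 m = 1.967×10^9 Pa = 1.967 GPa
peridotite: 3160 kg/m³ × 9.8 m/s² × 15830 m = 4.902×10^8 Pa = 0.4902 GPa
Total = 7.873×10^-3 + 0.1989 + 1.967 + 0.4902 = 2.6637 GPa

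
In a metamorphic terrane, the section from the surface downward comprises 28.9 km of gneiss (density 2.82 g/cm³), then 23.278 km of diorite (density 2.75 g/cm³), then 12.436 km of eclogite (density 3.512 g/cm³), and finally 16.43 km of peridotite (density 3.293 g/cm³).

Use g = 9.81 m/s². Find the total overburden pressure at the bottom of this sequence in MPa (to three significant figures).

2390 MPa

gneiss: 2820 kg/m³ × 9.81 m/s² × 28900 m = 7.995×10^8 Pa = 799.5 MPa
diorite: 2750 kg/m³ × 9.81 m/s² × 23278 m = 6.280×10^8 Pa = 628.0 MPa
eclogite: 3512 kg/m³ × 9.81 m/s² × 12436 m = 4.285×10^8 Pa = 428.5 MPa
peridotite: 3293 kg/m³ × 9.81 m/s² × 16430 m = 5.308×10^8 Pa = 530.8 MPa
Total = 799.5 + 628.0 + 428.5 + 530.8 = 2386.7 MPa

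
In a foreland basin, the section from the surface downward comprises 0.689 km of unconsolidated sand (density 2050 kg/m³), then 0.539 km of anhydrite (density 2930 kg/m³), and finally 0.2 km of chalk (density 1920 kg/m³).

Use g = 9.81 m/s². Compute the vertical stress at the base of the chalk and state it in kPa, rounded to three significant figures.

33100 kPa

unconsolidated sand: 2050 kg/m³ × 9.81 m/s² × 689 m = 1.386×10^7 Pa = 13856 kPa
anhydrite: 2930 kg/m³ × 9.81 m/s² × 539 m = 1.549×10^7 Pa = 15493 kPa
chalk: 1920 kg/m³ × 9.81 m/s² × 200 m = 3.767×10^6 Pa = 3767 kPa
Total = 13856 + 15493 + 3767 = 33116 kPa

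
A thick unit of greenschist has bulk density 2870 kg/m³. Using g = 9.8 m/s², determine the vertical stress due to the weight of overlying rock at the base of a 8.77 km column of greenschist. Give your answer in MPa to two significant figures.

greenschist: 2870 kg/m³ × 9.8 m/s² × 8770 m = 2.467×10^8 Pa = 246.7 MPa

250 MPa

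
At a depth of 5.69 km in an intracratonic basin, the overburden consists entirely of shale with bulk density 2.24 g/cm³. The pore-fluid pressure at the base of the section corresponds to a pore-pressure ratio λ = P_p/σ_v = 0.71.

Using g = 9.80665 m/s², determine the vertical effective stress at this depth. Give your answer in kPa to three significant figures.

36200 kPa

Overburden (lithostatic) stress σ_v:
shale: 2240 kg/m³ × 9.80665 m/s² × 5690 m = 1.250×10^8 Pa = 125.0 MPa
Pore pressure P_p = λ·σ_v = 0.71 × 125.0 MPa = 88.74 MPa
Effective stress σ' = σ_v − P_p = 125.0 − 88.74 = 36.248 MPa = 36248 kPa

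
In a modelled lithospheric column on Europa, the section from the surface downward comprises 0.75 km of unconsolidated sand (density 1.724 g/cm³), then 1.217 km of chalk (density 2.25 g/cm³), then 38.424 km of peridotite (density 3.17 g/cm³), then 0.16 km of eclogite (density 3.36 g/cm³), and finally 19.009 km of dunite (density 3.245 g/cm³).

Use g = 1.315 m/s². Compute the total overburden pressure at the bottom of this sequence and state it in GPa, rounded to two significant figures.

unconsolidated sand: 1724 kg/m³ × 1.315 m/s² × 750 m = 1.700×10^6 Pa = 1.700×10^-3 GPa
chalk: 2250 kg/m³ × 1.315 m/s² × 1217 m = 3.601×10^6 Pa = 3.601×10^-3 GPa
peridotite: 3170 kg/m³ × 1.315 m/s² × 38424 m = 1.602×10^8 Pa = 0.1602 GPa
eclogite: 3360 kg/m³ × 1.315 m/s² × 160 m = 7.069×10^5 Pa = 7.069×10^-4 GPa
dunite: 3245 kg/m³ × 1.315 m/s² × 19009 m = 8.111×10^7 Pa = 0.08111 GPa
Total = 1.700×10^-3 + 3.601×10^-3 + 0.1602 + 7.069×10^-4 + 0.08111 = 0.24730 GPa

0.25 GPa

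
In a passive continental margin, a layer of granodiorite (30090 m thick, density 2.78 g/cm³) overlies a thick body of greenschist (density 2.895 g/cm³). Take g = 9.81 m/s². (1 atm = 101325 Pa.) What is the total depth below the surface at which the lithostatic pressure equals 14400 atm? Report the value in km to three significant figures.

52.6 km

Pressure at base of upper layers: 2780×9.81×30090 = 8.206×10^8 Pa = 8099 atm
Remaining pressure to be supplied by greenschist: 1.459×10^9 − 8.206×10^8 = 6.385×10^8 Pa
Additional depth in greenschist = 6.385×10^8 Pa / (2895 kg/m³ × 9.81 m/s²) = 22481 m
Total depth = 30090 m + 22481 m = 52571 m
= 52.571 km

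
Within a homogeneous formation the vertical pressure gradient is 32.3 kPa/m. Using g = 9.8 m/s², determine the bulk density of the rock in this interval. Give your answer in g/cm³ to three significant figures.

3.30 g/cm³

ρ = (dP/dz)/g = 32.3 kPa/m / 9.8 m/s² = 32300 Pa/m / 9.8 m/s² = 3295.9 kg/m³
= 3.296 g/cm³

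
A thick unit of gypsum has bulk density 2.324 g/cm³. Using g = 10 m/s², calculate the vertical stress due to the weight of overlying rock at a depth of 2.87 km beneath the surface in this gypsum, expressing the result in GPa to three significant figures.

gypsum: 2324 kg/m³ × 10 m/s² × 2870 m = 6.670×10^7 Pa = 0.06670 GPa

0.0667 GPa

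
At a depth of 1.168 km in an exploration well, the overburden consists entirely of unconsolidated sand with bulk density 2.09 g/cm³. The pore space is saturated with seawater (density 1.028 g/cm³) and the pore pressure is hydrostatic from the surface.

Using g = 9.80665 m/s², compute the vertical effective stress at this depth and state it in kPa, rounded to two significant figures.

Overburden (lithostatic) stress σ_v:
unconsolidated sand: 2090 kg/m³ × 9.80665 m/s² × 1168 m = 2.394×10^7 Pa = 23.94 MPa
Pore pressure P_p = 1028 kg/m³ × 9.80665 m/s² × 1168 m = 1.177×10^7 Pa = 11.77 MPa
Effective stress σ' = σ_v − P_p = 23.94 − 11.77 = 12.164 MPa = 12164 kPa

12000 kPa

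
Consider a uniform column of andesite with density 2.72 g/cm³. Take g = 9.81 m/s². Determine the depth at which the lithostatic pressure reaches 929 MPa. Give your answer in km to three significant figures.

h = P/(ρg) = 929 MPa / (2720 kg/m³ × 9.81 m/s²) = 9.290×10^8 Pa / 26683 Pa/m = 34816 m
= 34.816 km

34.8 km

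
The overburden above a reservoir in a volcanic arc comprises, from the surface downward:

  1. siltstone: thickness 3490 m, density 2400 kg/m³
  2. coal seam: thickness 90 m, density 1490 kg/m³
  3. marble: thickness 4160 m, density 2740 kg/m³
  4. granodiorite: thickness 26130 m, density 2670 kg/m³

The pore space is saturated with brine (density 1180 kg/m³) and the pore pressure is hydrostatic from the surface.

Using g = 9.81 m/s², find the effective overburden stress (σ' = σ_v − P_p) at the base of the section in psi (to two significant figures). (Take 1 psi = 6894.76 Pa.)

Overburden (lithostatic) stress σ_v:
siltstone: 2400 kg/m³ × 9.81 m/s² × 3490 m = 8.217×10^7 Pa = 82.17 MPa
coal seam: 1490 kg/m³ × 9.81 m/s² × 90 m = 1.316×10^6 Pa = 1.316 MPa
marble: 2740 kg/m³ × 9.81 m/s² × 4160 m = 1.118×10^8 Pa = 111.8 MPa
granodiorite: 2670 kg/m³ × 9.81 m/s² × 26130 m = 6.844×10^8 Pa = 684.4 MPa
Total = 82.17 + 1.316 + 111.8 + 684.4 = 879.72 MPa
Pore pressure P_p = 1180 kg/m³ × 9.81 m/s² × 33870 m = 3.921×10^8 Pa = 392.1 MPa
Effective stress σ' = σ_v − P_p = 879.7 − 392.1 = 487.65 MPa = 70727 psi

71000 psi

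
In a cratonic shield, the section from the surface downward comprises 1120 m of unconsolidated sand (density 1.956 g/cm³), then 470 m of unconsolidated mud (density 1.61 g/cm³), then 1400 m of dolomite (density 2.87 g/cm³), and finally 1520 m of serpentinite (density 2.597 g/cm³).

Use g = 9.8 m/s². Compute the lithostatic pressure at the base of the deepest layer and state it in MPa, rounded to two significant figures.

110 MPa

unconsolidated sand: 1956 kg/m³ × 9.8 m/s² × 1120 m = 2.147×10^7 Pa = 21.47 MPa
unconsolidated mud: 1610 kg/m³ × 9.8 m/s² × 470 m = 7.416×10^6 Pa = 7.416 MPa
dolomite: 2870 kg/m³ × 9.8 m/s² × 1400 m = 3.938×10^7 Pa = 39.38 MPa
serpentinite: 2597 kg/m³ × 9.8 m/s² × 1520 m = 3.868×10^7 Pa = 38.68 MPa
Total = 21.47 + 7.416 + 39.38 + 38.68 = 106.95 MPa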